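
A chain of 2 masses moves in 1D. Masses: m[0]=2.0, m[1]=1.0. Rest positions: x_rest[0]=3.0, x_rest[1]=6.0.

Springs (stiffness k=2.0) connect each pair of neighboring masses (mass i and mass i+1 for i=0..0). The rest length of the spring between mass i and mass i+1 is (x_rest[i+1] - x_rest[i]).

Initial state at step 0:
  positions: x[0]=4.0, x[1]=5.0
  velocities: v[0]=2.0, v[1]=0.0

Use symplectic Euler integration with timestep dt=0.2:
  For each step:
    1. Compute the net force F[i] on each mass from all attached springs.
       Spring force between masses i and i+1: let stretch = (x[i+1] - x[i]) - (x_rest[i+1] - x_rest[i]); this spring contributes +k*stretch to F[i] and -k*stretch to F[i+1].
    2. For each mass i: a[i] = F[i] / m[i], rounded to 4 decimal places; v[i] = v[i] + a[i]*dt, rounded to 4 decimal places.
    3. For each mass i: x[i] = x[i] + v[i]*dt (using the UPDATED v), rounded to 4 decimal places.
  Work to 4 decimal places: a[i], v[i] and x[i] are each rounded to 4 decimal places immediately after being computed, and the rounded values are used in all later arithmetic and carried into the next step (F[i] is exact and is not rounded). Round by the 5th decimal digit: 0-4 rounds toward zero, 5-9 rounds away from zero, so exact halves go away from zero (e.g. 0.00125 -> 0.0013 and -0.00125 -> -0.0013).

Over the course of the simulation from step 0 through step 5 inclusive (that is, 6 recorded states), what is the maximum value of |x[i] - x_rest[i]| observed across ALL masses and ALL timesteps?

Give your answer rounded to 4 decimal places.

Answer: 1.8235

Derivation:
Step 0: x=[4.0000 5.0000] v=[2.0000 0.0000]
Step 1: x=[4.3200 5.1600] v=[1.6000 0.8000]
Step 2: x=[4.5536 5.4928] v=[1.1680 1.6640]
Step 3: x=[4.7048 5.9905] v=[0.7558 2.4883]
Step 4: x=[4.7874 6.6253] v=[0.4129 3.1740]
Step 5: x=[4.8235 7.3531] v=[0.1805 3.6388]
Max displacement = 1.8235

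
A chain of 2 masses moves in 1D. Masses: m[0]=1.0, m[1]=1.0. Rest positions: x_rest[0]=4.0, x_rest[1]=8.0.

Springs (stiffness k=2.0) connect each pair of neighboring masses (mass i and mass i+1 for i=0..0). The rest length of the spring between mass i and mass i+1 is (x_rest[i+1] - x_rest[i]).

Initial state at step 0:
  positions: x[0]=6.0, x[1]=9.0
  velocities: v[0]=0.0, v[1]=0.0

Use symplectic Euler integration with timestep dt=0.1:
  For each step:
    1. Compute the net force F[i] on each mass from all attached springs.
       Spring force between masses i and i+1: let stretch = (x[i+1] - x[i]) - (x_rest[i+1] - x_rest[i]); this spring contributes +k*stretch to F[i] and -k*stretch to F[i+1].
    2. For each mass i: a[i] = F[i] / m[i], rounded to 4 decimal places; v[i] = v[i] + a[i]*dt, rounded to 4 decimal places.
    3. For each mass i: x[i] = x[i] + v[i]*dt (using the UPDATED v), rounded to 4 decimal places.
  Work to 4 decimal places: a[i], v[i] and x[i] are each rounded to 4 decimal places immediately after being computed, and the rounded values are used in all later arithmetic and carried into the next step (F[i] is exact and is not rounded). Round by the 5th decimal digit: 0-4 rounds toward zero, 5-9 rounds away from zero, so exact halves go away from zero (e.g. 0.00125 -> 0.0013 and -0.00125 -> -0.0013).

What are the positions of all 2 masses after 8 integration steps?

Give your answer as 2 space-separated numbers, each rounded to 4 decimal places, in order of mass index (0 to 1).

Answer: 5.4339 9.5662

Derivation:
Step 0: x=[6.0000 9.0000] v=[0.0000 0.0000]
Step 1: x=[5.9800 9.0200] v=[-0.2000 0.2000]
Step 2: x=[5.9408 9.0592] v=[-0.3920 0.3920]
Step 3: x=[5.8840 9.1160] v=[-0.5683 0.5683]
Step 4: x=[5.8118 9.1882] v=[-0.7219 0.7219]
Step 5: x=[5.7271 9.2729] v=[-0.8466 0.8466]
Step 6: x=[5.6334 9.3666] v=[-0.9374 0.9374]
Step 7: x=[5.5343 9.4657] v=[-0.9908 0.9908]
Step 8: x=[5.4339 9.5662] v=[-1.0045 1.0045]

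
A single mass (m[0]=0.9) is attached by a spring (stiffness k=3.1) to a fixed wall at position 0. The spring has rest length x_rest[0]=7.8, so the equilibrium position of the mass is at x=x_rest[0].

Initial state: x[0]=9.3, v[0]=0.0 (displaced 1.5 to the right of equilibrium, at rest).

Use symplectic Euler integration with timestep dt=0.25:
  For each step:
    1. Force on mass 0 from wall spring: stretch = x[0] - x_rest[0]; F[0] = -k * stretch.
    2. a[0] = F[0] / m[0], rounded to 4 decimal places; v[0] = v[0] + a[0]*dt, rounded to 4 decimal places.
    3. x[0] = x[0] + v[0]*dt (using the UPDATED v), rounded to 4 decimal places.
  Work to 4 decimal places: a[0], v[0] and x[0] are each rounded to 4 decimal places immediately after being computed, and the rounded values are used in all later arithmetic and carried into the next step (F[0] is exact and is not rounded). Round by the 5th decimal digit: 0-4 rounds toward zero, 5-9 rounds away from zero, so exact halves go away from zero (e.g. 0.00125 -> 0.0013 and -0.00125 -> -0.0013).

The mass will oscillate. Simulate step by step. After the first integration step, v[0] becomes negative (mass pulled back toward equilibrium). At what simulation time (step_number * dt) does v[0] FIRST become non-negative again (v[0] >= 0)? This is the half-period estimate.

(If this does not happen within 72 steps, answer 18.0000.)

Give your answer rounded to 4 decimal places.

Answer: 1.7500

Derivation:
Step 0: x=[9.3000] v=[0.0000]
Step 1: x=[8.9771] v=[-1.2917]
Step 2: x=[8.4008] v=[-2.3053]
Step 3: x=[7.6951] v=[-2.8227]
Step 4: x=[7.0120] v=[-2.7324]
Step 5: x=[6.4985] v=[-2.0539]
Step 6: x=[6.2652] v=[-0.9332]
Step 7: x=[6.3623] v=[0.3884]
First v>=0 after going negative at step 7, time=1.7500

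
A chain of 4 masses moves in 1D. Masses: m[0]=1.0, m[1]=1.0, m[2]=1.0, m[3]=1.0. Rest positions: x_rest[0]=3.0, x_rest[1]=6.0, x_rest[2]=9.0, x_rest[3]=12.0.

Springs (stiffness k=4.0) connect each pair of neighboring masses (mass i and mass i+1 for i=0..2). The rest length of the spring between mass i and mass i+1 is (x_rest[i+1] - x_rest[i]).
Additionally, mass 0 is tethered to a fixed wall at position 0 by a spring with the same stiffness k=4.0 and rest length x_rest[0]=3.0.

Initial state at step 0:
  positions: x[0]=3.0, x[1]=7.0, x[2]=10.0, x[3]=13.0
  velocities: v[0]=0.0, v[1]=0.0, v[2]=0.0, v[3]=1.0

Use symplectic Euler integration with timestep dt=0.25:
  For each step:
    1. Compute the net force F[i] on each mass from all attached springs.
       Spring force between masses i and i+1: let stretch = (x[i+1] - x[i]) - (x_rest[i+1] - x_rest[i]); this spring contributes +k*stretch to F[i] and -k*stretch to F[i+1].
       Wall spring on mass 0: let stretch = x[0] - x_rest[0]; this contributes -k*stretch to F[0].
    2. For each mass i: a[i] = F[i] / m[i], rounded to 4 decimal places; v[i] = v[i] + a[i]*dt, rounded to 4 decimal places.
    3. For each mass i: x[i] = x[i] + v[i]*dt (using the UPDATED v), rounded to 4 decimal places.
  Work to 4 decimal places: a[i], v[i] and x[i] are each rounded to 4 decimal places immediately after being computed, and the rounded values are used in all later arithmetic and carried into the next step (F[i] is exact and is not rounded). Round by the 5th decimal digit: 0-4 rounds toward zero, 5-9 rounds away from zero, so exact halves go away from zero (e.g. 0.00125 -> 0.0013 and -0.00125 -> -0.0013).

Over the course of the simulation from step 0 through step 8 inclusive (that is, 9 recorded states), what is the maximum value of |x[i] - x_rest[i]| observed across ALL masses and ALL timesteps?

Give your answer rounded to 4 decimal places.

Step 0: x=[3.0000 7.0000 10.0000 13.0000] v=[0.0000 0.0000 0.0000 1.0000]
Step 1: x=[3.2500 6.7500 10.0000 13.2500] v=[1.0000 -1.0000 0.0000 1.0000]
Step 2: x=[3.5625 6.4375 10.0000 13.4375] v=[1.2500 -1.2500 0.0000 0.7500]
Step 3: x=[3.7031 6.2969 9.9688 13.5156] v=[0.5625 -0.5625 -0.1250 0.3125]
Step 4: x=[3.5664 6.4258 9.9063 13.4570] v=[-0.5468 0.5156 -0.2501 -0.2343]
Step 5: x=[3.2530 6.7100 9.8613 13.2608] v=[-1.2538 1.1367 -0.1799 -0.7850]
Step 6: x=[2.9906 6.9178 9.8784 12.9647] v=[-1.0498 0.8310 0.0683 -1.1845]
Step 7: x=[2.9623 6.8839 9.9269 12.6470] v=[-0.1132 -0.1356 0.1940 -1.2708]
Step 8: x=[3.1738 6.6304 9.8947 12.3993] v=[0.8461 -1.0142 -0.1289 -0.9909]
Max displacement = 1.5156

Answer: 1.5156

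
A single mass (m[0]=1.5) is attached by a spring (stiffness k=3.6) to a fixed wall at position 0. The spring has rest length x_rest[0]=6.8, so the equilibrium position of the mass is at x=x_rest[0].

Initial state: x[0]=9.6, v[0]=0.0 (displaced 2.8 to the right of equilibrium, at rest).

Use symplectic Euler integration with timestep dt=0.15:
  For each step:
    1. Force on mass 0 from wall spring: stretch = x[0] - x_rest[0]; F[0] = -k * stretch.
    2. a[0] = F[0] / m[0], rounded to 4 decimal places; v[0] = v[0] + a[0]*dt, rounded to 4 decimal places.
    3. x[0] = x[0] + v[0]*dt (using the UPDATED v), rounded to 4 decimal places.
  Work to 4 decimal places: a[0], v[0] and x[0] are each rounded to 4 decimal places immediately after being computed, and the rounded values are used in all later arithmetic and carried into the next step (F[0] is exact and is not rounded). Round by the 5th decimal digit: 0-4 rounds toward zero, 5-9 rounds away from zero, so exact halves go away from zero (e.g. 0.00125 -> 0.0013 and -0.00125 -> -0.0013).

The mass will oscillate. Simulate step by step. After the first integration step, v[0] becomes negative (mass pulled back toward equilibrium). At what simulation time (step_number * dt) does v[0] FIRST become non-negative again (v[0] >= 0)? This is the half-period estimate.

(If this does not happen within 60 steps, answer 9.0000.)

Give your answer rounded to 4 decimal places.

Step 0: x=[9.6000] v=[0.0000]
Step 1: x=[9.4488] v=[-1.0080]
Step 2: x=[9.1546] v=[-1.9616]
Step 3: x=[8.7332] v=[-2.8093]
Step 4: x=[8.2074] v=[-3.5053]
Step 5: x=[7.6056] v=[-4.0120]
Step 6: x=[6.9603] v=[-4.3020]
Step 7: x=[6.3063] v=[-4.3597]
Step 8: x=[5.6790] v=[-4.1820]
Step 9: x=[5.1122] v=[-3.7784]
Step 10: x=[4.6366] v=[-3.1708]
Step 11: x=[4.2778] v=[-2.3920]
Step 12: x=[4.0552] v=[-1.4840]
Step 13: x=[3.9808] v=[-0.4959]
Step 14: x=[4.0587] v=[0.5190]
First v>=0 after going negative at step 14, time=2.1000

Answer: 2.1000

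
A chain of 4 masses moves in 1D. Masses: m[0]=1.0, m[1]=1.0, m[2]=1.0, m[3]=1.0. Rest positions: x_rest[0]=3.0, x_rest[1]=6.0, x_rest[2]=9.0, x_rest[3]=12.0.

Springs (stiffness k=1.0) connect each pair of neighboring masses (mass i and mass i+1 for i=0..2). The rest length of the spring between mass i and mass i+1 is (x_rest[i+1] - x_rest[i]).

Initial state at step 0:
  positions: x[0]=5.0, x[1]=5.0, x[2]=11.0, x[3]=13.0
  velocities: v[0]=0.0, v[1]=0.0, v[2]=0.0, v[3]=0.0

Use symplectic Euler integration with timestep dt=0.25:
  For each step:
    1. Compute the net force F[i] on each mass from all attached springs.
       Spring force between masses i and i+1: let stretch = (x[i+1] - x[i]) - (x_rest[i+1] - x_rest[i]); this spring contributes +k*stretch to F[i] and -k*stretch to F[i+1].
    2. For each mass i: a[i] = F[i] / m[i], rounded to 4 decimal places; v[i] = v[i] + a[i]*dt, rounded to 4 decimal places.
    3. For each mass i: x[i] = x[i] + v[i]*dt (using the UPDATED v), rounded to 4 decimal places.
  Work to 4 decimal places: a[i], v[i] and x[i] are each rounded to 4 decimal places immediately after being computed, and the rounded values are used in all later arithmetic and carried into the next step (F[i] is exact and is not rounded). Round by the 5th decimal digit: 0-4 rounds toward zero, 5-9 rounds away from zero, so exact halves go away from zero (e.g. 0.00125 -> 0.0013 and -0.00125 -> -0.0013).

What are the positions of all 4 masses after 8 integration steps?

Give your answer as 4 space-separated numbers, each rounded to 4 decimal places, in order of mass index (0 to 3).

Answer: 3.0789 8.5278 9.4810 12.9128

Derivation:
Step 0: x=[5.0000 5.0000 11.0000 13.0000] v=[0.0000 0.0000 0.0000 0.0000]
Step 1: x=[4.8125 5.3750 10.7500 13.0625] v=[-0.7500 1.5000 -1.0000 0.2500]
Step 2: x=[4.4727 6.0508 10.3086 13.1680] v=[-1.3594 2.7031 -1.7656 0.4219]
Step 3: x=[4.0440 6.8941 9.7798 13.2823] v=[-1.7149 3.3730 -2.1152 0.4571]
Step 4: x=[3.6059 7.7396 9.2896 13.3652] v=[-1.7524 3.3819 -1.9610 0.3315]
Step 5: x=[3.2387 8.4236 8.9572 13.3809] v=[-1.4690 2.7360 -1.3296 0.0626]
Step 6: x=[3.0080 8.8169 8.8679 13.3076] v=[-0.9228 1.5732 -0.3571 -0.2933]
Step 7: x=[2.9529 8.8503 9.0529 13.1443] v=[-0.2206 0.1337 0.7401 -0.6532]
Step 8: x=[3.0789 8.5278 9.4810 12.9128] v=[0.5038 -1.2900 1.7123 -0.9261]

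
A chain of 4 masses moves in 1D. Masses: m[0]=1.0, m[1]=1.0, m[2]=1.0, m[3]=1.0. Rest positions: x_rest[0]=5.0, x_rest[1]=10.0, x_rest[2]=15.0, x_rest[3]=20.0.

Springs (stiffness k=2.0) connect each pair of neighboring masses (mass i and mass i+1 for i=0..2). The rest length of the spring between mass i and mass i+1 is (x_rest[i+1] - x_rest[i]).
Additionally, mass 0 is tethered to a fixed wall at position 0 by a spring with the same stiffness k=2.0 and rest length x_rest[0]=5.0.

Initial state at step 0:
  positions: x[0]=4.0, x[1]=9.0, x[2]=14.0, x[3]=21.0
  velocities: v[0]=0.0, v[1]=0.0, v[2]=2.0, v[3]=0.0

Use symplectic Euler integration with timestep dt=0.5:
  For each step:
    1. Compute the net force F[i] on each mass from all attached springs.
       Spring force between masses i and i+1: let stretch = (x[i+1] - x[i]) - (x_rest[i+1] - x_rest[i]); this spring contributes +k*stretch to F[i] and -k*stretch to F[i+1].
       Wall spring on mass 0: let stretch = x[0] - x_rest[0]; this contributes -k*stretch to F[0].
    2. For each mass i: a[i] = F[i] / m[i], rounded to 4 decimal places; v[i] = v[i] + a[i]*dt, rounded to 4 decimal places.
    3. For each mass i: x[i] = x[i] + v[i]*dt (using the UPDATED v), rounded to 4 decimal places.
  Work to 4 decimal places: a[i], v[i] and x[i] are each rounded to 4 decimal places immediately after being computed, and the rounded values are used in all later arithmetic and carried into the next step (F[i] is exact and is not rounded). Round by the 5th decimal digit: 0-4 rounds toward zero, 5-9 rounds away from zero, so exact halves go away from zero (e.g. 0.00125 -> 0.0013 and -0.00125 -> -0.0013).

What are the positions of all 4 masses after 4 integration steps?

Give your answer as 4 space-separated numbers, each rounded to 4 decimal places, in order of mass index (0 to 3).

Answer: 6.6250 12.2500 14.8750 20.6875

Derivation:
Step 0: x=[4.0000 9.0000 14.0000 21.0000] v=[0.0000 0.0000 2.0000 0.0000]
Step 1: x=[4.5000 9.0000 16.0000 20.0000] v=[1.0000 0.0000 4.0000 -2.0000]
Step 2: x=[5.0000 10.2500 16.5000 19.5000] v=[1.0000 2.5000 1.0000 -1.0000]
Step 3: x=[5.6250 12.0000 15.3750 20.0000] v=[1.2500 3.5000 -2.2500 1.0000]
Step 4: x=[6.6250 12.2500 14.8750 20.6875] v=[2.0000 0.5000 -1.0000 1.3750]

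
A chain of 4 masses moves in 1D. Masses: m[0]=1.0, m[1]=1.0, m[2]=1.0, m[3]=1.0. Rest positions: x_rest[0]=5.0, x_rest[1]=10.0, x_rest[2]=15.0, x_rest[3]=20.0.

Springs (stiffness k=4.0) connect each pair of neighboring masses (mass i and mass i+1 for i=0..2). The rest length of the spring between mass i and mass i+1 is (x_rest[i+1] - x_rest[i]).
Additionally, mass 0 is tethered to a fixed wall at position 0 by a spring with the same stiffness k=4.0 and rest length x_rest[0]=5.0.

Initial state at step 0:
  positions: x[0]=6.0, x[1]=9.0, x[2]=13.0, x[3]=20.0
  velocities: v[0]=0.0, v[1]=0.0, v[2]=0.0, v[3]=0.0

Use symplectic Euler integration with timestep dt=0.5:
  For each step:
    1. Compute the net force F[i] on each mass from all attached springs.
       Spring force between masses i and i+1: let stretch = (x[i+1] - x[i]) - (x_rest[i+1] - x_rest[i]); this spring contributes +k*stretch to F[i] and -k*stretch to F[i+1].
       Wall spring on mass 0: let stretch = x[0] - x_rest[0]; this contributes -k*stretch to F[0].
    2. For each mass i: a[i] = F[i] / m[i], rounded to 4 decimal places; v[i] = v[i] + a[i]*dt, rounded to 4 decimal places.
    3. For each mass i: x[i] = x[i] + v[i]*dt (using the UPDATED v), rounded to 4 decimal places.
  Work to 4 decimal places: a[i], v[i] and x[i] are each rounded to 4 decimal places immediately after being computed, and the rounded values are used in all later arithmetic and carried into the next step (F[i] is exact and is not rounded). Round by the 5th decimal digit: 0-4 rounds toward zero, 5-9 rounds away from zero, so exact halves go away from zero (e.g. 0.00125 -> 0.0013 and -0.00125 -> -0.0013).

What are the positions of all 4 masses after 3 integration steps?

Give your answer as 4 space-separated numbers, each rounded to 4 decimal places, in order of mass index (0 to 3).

Answer: 7.0000 9.0000 13.0000 21.0000

Derivation:
Step 0: x=[6.0000 9.0000 13.0000 20.0000] v=[0.0000 0.0000 0.0000 0.0000]
Step 1: x=[3.0000 10.0000 16.0000 18.0000] v=[-6.0000 2.0000 6.0000 -4.0000]
Step 2: x=[4.0000 10.0000 15.0000 19.0000] v=[2.0000 0.0000 -2.0000 2.0000]
Step 3: x=[7.0000 9.0000 13.0000 21.0000] v=[6.0000 -2.0000 -4.0000 4.0000]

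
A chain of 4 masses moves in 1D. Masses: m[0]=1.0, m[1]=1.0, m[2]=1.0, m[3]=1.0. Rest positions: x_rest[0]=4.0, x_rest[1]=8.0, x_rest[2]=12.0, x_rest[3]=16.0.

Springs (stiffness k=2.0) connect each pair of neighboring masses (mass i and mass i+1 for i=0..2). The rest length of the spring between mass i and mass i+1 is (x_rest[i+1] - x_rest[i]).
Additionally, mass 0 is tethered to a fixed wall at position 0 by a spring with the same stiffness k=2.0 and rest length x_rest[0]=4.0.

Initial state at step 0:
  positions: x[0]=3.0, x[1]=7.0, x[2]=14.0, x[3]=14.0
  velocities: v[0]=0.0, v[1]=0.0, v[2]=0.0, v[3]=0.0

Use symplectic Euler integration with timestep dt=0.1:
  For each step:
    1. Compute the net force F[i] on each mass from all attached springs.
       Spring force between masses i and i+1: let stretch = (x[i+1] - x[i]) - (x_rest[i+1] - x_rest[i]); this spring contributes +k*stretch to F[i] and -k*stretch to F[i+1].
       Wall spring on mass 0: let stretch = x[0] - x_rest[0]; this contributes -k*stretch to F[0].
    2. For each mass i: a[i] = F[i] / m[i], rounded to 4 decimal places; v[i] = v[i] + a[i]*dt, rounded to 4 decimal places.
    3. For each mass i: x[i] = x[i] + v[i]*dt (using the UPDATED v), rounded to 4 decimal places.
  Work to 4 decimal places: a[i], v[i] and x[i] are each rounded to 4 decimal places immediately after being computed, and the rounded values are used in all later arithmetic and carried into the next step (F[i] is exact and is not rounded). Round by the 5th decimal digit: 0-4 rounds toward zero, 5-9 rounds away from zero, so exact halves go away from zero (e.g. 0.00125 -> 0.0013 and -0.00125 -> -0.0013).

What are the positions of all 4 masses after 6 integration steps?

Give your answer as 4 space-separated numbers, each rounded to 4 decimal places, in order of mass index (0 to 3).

Answer: 3.4391 7.9537 11.6058 15.3929

Derivation:
Step 0: x=[3.0000 7.0000 14.0000 14.0000] v=[0.0000 0.0000 0.0000 0.0000]
Step 1: x=[3.0200 7.0600 13.8600 14.0800] v=[0.2000 0.6000 -1.4000 0.8000]
Step 2: x=[3.0604 7.1752 13.5884 14.2356] v=[0.4040 1.1520 -2.7160 1.5560]
Step 3: x=[3.1219 7.3364 13.2015 14.4583] v=[0.6149 1.6117 -3.8692 2.2266]
Step 4: x=[3.2052 7.5306 12.7224 14.7358] v=[0.8334 1.9418 -4.7909 2.7752]
Step 5: x=[3.3109 7.7421 12.1797 15.0531] v=[1.0574 2.1151 -5.4266 3.1725]
Step 6: x=[3.4391 7.9537 11.6058 15.3929] v=[1.2815 2.1164 -5.7394 3.3978]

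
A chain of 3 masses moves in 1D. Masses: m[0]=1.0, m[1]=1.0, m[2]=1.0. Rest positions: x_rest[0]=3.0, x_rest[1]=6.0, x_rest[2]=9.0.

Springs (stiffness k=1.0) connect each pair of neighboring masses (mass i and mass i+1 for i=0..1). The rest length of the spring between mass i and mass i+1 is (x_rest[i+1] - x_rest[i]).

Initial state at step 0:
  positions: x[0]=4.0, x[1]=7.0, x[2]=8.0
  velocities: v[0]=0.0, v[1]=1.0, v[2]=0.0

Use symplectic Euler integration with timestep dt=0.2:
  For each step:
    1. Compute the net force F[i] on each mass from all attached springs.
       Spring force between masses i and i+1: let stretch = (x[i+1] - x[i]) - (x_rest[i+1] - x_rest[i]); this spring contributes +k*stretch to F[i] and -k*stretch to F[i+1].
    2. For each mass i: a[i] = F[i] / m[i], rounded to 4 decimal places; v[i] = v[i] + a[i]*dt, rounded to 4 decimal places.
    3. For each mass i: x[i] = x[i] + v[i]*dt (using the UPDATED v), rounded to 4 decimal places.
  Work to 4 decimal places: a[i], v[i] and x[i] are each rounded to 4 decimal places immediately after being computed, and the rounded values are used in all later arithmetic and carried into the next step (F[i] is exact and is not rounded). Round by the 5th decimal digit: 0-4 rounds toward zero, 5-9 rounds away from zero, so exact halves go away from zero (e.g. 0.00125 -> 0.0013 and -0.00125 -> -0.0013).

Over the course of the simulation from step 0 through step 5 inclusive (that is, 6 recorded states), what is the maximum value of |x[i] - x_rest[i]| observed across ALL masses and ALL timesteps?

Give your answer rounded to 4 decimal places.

Answer: 1.1536

Derivation:
Step 0: x=[4.0000 7.0000 8.0000] v=[0.0000 1.0000 0.0000]
Step 1: x=[4.0000 7.1200 8.0800] v=[0.0000 0.6000 0.4000]
Step 2: x=[4.0048 7.1536 8.2416] v=[0.0240 0.1680 0.8080]
Step 3: x=[4.0156 7.1048 8.4797] v=[0.0538 -0.2442 1.1904]
Step 4: x=[4.0299 6.9874 8.7828] v=[0.0716 -0.5871 1.5154]
Step 5: x=[4.0425 6.8235 9.1341] v=[0.0631 -0.8195 1.7563]
Max displacement = 1.1536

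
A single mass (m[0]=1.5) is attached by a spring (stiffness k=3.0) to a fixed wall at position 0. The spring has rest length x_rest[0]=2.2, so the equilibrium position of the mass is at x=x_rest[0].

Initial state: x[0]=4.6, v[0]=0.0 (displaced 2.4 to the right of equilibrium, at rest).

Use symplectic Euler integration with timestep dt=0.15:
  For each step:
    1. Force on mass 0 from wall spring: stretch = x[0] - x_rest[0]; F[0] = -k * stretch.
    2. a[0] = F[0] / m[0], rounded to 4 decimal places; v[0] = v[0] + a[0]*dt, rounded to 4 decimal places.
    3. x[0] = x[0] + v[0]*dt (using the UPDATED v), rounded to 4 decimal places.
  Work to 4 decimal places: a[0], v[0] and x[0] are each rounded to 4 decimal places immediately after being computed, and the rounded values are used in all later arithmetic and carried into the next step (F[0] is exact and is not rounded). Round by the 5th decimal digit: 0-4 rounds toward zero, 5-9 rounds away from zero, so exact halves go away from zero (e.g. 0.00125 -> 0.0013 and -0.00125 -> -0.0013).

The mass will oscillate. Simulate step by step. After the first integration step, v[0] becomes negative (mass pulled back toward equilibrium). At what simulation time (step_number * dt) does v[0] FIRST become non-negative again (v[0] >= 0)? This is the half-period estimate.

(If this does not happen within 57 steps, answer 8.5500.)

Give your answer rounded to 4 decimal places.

Step 0: x=[4.6000] v=[0.0000]
Step 1: x=[4.4920] v=[-0.7200]
Step 2: x=[4.2809] v=[-1.4076]
Step 3: x=[3.9761] v=[-2.0319]
Step 4: x=[3.5914] v=[-2.5647]
Step 5: x=[3.1441] v=[-2.9821]
Step 6: x=[2.6543] v=[-3.2653]
Step 7: x=[2.1441] v=[-3.4016]
Step 8: x=[1.6364] v=[-3.3848]
Step 9: x=[1.1540] v=[-3.2157]
Step 10: x=[0.7187] v=[-2.9019]
Step 11: x=[0.3501] v=[-2.4575]
Step 12: x=[0.0647] v=[-1.9025]
Step 13: x=[-0.1246] v=[-1.2619]
Step 14: x=[-0.2093] v=[-0.5645]
Step 15: x=[-0.1856] v=[0.1583]
First v>=0 after going negative at step 15, time=2.2500

Answer: 2.2500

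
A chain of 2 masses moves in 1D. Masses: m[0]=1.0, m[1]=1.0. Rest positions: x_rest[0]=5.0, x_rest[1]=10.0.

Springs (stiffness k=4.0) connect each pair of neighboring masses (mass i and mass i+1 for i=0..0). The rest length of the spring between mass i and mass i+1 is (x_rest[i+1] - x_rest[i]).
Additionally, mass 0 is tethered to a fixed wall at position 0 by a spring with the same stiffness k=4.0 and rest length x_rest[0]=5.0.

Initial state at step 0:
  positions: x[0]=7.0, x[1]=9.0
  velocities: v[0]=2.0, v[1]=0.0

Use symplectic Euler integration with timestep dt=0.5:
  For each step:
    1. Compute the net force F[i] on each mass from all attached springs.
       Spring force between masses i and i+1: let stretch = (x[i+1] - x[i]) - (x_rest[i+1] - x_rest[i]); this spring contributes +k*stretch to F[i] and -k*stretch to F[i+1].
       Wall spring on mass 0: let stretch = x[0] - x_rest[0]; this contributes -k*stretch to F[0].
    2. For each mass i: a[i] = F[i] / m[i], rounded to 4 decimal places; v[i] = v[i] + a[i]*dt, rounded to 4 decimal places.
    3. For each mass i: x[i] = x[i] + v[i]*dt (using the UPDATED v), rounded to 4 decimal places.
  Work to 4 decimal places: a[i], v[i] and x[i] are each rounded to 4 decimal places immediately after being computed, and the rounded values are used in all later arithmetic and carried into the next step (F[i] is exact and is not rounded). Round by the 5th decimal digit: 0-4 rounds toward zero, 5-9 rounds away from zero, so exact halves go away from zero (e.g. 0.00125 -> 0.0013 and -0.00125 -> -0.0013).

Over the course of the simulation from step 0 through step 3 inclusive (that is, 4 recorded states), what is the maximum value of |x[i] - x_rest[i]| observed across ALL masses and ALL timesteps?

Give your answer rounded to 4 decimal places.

Step 0: x=[7.0000 9.0000] v=[2.0000 0.0000]
Step 1: x=[3.0000 12.0000] v=[-8.0000 6.0000]
Step 2: x=[5.0000 11.0000] v=[4.0000 -2.0000]
Step 3: x=[8.0000 9.0000] v=[6.0000 -4.0000]
Max displacement = 3.0000

Answer: 3.0000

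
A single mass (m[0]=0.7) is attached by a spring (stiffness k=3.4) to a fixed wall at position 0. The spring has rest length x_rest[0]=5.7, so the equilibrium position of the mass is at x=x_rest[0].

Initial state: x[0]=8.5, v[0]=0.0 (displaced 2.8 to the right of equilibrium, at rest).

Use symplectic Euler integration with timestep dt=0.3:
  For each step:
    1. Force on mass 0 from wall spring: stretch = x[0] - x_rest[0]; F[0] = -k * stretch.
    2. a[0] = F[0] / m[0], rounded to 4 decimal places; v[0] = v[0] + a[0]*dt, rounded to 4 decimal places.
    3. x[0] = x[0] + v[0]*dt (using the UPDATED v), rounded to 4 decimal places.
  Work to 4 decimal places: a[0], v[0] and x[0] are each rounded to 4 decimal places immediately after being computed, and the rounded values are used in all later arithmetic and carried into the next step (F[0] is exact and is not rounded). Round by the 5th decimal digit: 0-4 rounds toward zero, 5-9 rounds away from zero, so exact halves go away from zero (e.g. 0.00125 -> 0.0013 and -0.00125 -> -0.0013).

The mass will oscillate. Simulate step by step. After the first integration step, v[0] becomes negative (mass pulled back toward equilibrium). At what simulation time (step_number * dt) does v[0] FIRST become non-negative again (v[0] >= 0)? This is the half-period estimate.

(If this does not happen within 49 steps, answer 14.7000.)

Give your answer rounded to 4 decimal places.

Step 0: x=[8.5000] v=[0.0000]
Step 1: x=[7.2760] v=[-4.0800]
Step 2: x=[5.3631] v=[-6.3765]
Step 3: x=[3.5974] v=[-5.8856]
Step 4: x=[2.7509] v=[-2.8218]
Step 5: x=[3.1936] v=[1.4755]
First v>=0 after going negative at step 5, time=1.5000

Answer: 1.5000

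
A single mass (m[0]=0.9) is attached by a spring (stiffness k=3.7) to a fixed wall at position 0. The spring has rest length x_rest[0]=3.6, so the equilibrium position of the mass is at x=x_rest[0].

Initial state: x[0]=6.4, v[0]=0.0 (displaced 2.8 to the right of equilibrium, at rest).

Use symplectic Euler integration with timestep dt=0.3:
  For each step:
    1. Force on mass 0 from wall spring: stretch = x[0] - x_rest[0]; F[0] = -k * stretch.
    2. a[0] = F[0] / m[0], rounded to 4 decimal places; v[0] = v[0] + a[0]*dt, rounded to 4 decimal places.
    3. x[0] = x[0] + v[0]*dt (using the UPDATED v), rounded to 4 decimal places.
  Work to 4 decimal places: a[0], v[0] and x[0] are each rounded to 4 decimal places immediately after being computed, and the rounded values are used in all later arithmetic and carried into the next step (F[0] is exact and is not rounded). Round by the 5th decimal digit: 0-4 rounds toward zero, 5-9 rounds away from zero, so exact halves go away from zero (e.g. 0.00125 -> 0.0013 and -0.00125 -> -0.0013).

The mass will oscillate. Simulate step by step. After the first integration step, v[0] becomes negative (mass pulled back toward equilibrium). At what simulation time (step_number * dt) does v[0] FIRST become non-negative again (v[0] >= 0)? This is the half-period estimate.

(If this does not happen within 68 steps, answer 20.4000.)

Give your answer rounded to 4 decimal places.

Step 0: x=[6.4000] v=[0.0000]
Step 1: x=[5.3640] v=[-3.4533]
Step 2: x=[3.6753] v=[-5.6289]
Step 3: x=[1.9588] v=[-5.7218]
Step 4: x=[0.8495] v=[-3.6976]
Step 5: x=[0.7579] v=[-0.3053]
Step 6: x=[1.7179] v=[3.2000]
First v>=0 after going negative at step 6, time=1.8000

Answer: 1.8000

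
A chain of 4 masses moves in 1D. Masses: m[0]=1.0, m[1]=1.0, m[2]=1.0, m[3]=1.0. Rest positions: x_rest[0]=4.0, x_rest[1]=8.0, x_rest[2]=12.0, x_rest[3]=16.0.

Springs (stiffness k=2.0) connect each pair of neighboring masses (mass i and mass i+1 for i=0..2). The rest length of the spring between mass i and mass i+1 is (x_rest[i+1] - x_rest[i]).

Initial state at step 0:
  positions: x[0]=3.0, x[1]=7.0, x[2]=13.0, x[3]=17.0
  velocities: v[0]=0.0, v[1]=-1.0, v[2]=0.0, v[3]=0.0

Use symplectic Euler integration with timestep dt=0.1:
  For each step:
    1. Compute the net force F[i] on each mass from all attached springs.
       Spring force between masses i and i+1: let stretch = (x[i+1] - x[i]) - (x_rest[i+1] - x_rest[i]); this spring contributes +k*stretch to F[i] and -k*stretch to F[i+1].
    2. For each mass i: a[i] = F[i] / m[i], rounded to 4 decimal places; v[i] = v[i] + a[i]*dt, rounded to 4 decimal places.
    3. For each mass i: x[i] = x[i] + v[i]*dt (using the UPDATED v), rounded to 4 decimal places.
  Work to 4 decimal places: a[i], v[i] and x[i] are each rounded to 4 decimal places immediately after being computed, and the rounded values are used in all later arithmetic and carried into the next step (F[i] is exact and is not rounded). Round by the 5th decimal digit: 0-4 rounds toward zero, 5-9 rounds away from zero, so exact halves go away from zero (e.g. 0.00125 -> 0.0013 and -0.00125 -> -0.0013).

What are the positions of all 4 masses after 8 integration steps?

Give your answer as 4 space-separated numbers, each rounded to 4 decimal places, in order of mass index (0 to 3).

Step 0: x=[3.0000 7.0000 13.0000 17.0000] v=[0.0000 -1.0000 0.0000 0.0000]
Step 1: x=[3.0000 6.9400 12.9600 17.0000] v=[0.0000 -0.6000 -0.4000 0.0000]
Step 2: x=[2.9988 6.9216 12.8804 16.9992] v=[-0.0120 -0.1840 -0.7960 -0.0080]
Step 3: x=[2.9961 6.9439 12.7640 16.9960] v=[-0.0274 0.2232 -1.1640 -0.0318]
Step 4: x=[2.9923 7.0037 12.6158 16.9882] v=[-0.0378 0.5977 -1.4816 -0.0782]
Step 5: x=[2.9888 7.0955 12.4429 16.9729] v=[-0.0355 0.9178 -1.7295 -0.1527]
Step 6: x=[2.9874 7.2121 12.2536 16.9470] v=[-0.0142 1.1659 -1.8930 -0.2587]
Step 7: x=[2.9905 7.3450 12.0573 16.9073] v=[0.0307 1.3293 -1.9626 -0.3974]
Step 8: x=[3.0007 7.4851 11.8638 16.8506] v=[0.1016 1.4009 -1.9351 -0.5674]

Answer: 3.0007 7.4851 11.8638 16.8506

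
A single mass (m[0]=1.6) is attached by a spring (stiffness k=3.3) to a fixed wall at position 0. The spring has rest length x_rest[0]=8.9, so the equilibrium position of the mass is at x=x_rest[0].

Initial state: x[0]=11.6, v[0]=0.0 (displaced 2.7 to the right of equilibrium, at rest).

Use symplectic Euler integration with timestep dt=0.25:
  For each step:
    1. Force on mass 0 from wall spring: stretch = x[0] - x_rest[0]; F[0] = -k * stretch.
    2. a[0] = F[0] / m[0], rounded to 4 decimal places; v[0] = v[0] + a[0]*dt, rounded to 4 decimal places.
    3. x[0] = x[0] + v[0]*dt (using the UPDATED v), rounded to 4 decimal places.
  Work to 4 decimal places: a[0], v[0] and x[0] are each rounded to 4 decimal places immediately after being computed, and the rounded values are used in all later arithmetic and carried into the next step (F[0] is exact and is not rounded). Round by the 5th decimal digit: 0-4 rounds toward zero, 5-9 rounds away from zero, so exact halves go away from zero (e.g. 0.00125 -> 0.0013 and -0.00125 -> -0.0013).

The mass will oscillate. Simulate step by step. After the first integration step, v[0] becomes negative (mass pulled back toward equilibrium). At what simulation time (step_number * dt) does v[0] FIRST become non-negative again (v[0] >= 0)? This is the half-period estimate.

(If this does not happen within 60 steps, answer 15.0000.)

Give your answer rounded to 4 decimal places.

Step 0: x=[11.6000] v=[0.0000]
Step 1: x=[11.2520] v=[-1.3922]
Step 2: x=[10.6008] v=[-2.6050]
Step 3: x=[9.7303] v=[-3.4820]
Step 4: x=[8.7528] v=[-3.9101]
Step 5: x=[7.7943] v=[-3.8342]
Step 6: x=[6.9783] v=[-3.2641]
Step 7: x=[6.4100] v=[-2.2732]
Step 8: x=[6.1627] v=[-0.9893]
Step 9: x=[6.2682] v=[0.4221]
First v>=0 after going negative at step 9, time=2.2500

Answer: 2.2500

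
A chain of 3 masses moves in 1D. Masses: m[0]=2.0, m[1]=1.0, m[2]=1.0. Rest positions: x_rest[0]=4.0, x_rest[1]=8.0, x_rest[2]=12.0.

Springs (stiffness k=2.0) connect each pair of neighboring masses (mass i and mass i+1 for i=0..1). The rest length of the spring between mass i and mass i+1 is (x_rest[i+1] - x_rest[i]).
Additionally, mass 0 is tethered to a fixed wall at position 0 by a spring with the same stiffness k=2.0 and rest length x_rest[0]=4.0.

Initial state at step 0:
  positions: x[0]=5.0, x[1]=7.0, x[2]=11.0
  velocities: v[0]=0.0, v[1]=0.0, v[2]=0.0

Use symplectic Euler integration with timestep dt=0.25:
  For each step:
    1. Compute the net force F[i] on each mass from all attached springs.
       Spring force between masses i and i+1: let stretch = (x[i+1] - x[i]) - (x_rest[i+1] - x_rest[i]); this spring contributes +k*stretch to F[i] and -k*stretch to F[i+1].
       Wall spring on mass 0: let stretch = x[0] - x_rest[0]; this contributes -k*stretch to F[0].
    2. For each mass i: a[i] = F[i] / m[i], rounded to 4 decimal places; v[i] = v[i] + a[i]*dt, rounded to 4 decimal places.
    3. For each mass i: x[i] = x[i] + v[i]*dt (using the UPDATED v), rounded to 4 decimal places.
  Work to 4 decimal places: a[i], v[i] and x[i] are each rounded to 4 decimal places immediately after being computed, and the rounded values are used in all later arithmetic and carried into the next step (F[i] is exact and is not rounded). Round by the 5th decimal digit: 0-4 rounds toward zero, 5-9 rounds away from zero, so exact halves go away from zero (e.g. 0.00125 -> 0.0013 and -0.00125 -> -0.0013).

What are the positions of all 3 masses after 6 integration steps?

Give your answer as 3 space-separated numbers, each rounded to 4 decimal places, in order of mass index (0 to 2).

Step 0: x=[5.0000 7.0000 11.0000] v=[0.0000 0.0000 0.0000]
Step 1: x=[4.8125 7.2500 11.0000] v=[-0.7500 1.0000 0.0000]
Step 2: x=[4.4766 7.6641 11.0313] v=[-1.3438 1.6563 0.1250]
Step 3: x=[4.0601 8.1007 11.1417] v=[-1.6661 1.7462 0.4414]
Step 4: x=[3.6424 8.4123 11.3719] v=[-1.6710 1.2464 0.9209]
Step 5: x=[3.2951 8.4976 11.7322] v=[-1.3891 0.3413 1.4411]
Step 6: x=[3.0670 8.3369 12.1882] v=[-0.9123 -0.6427 1.8238]

Answer: 3.0670 8.3369 12.1882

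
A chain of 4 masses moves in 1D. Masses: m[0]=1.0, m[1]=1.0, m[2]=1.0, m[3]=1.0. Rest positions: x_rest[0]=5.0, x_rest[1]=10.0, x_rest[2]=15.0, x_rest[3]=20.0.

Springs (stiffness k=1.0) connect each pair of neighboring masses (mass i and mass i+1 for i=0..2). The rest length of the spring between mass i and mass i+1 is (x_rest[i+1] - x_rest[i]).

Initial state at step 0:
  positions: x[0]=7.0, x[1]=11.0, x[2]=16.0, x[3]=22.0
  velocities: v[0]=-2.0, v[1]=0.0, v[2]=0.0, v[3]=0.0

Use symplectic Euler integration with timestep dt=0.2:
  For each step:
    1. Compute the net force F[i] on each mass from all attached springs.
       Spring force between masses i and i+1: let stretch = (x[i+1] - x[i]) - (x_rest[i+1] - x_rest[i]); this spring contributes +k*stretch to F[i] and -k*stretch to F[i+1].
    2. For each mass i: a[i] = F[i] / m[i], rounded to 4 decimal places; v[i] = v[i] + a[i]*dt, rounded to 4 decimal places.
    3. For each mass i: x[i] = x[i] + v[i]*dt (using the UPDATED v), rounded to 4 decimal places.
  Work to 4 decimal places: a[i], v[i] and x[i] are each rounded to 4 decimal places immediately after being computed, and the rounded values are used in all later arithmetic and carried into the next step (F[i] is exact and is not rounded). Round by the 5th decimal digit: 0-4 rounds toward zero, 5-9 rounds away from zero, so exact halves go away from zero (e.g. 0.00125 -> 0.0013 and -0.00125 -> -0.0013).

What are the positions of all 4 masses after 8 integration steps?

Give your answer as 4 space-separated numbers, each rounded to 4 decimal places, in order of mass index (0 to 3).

Answer: 3.9840 10.9464 16.7533 21.1162

Derivation:
Step 0: x=[7.0000 11.0000 16.0000 22.0000] v=[-2.0000 0.0000 0.0000 0.0000]
Step 1: x=[6.5600 11.0400 16.0400 21.9600] v=[-2.2000 0.2000 0.2000 -0.2000]
Step 2: x=[6.0992 11.1008 16.1168 21.8832] v=[-2.3040 0.3040 0.3840 -0.3840]
Step 3: x=[5.6385 11.1622 16.2236 21.7757] v=[-2.3037 0.3069 0.5341 -0.5373]
Step 4: x=[5.1987 11.2051 16.3500 21.6462] v=[-2.1990 0.2144 0.6322 -0.6477]
Step 5: x=[4.7992 11.2135 16.4825 21.5048] v=[-1.9977 0.0421 0.6625 -0.7069]
Step 6: x=[4.4562 11.1761 16.6051 21.3625] v=[-1.7148 -0.1870 0.6132 -0.7114]
Step 7: x=[4.1820 11.0871 16.7009 21.2299] v=[-1.3708 -0.4452 0.4789 -0.6629]
Step 8: x=[3.9840 10.9464 16.7533 21.1162] v=[-0.9898 -0.7035 0.2619 -0.5687]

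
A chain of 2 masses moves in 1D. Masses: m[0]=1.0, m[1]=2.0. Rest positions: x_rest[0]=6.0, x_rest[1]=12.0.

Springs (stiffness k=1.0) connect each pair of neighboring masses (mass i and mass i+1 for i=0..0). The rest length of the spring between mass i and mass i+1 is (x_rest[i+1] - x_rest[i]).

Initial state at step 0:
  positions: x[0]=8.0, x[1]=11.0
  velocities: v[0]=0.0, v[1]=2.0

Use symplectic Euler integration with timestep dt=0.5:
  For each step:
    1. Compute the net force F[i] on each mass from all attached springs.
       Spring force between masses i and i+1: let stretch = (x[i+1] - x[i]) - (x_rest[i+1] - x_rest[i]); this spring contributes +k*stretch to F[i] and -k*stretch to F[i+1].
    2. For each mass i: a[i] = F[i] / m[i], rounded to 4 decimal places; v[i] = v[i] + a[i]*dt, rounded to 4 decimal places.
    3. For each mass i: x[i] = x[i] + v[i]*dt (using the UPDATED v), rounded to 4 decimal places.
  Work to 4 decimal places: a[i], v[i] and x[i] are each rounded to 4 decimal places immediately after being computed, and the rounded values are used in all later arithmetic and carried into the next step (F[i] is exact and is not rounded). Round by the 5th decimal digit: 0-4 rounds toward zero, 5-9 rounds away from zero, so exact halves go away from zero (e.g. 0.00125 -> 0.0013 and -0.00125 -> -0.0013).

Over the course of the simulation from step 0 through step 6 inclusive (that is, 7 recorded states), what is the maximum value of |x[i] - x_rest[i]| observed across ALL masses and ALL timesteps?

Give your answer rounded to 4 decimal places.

Answer: 4.3597

Derivation:
Step 0: x=[8.0000 11.0000] v=[0.0000 2.0000]
Step 1: x=[7.2500 12.3750] v=[-1.5000 2.7500]
Step 2: x=[6.2813 13.8594] v=[-1.9375 2.9688]
Step 3: x=[5.7071 15.1466] v=[-1.1485 2.5743]
Step 4: x=[5.9928 16.0038] v=[0.5713 1.7144]
Step 5: x=[7.2812 16.3597] v=[2.5768 0.7117]
Step 6: x=[9.3393 16.3307] v=[4.1161 -0.0580]
Max displacement = 4.3597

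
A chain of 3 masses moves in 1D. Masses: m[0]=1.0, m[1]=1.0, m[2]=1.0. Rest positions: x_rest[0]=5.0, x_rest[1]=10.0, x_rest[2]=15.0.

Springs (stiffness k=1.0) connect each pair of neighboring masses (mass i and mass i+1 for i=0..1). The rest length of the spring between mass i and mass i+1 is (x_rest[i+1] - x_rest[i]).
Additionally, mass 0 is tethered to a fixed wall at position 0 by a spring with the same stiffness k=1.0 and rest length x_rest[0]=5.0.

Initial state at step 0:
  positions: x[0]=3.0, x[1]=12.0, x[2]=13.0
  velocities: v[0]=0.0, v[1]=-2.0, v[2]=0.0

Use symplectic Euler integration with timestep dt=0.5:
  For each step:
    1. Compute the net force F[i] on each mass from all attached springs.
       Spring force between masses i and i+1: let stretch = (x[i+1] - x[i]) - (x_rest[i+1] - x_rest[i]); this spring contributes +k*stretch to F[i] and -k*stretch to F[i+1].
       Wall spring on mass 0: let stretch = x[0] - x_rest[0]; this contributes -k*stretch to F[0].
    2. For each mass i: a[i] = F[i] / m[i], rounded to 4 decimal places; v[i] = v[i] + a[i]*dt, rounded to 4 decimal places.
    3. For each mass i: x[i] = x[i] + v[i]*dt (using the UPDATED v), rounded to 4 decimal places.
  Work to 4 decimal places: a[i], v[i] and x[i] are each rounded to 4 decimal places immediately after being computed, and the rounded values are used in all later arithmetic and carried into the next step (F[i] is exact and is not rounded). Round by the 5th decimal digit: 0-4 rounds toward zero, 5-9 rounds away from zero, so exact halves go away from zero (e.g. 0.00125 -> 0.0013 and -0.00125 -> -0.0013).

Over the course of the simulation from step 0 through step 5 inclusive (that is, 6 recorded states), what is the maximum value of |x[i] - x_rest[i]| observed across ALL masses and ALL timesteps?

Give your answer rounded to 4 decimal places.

Step 0: x=[3.0000 12.0000 13.0000] v=[0.0000 -2.0000 0.0000]
Step 1: x=[4.5000 9.0000 14.0000] v=[3.0000 -6.0000 2.0000]
Step 2: x=[6.0000 6.1250 15.0000] v=[3.0000 -5.7500 2.0000]
Step 3: x=[6.0313 5.4375 15.0313] v=[0.0625 -1.3750 0.0625]
Step 4: x=[4.4063 7.2969 13.9141] v=[-3.2501 3.7188 -2.2344]
Step 5: x=[2.4023 10.0880 12.3926] v=[-4.0080 5.5821 -3.0430]
Max displacement = 4.5625

Answer: 4.5625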